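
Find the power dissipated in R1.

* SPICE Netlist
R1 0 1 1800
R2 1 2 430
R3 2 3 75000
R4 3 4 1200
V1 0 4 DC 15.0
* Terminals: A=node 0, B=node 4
Nodal analysis, taking node 4 as the 0 V reference.
Source V1 fixes V_0 = 15 V.
KCL at each unknown node (sum of currents leaving = 0; resistances in Ω):
  Node 1: (V_1 - 15)/1800 + (V_1 - V_2)/430 = 0
  Node 2: (V_2 - V_1)/430 + (V_2 - V_3)/75000 = 0
  Node 3: (V_3 - V_2)/75000 + (V_3 - 0)/1200 = 0
Collecting terms (coefficients in siemens):
  0.002881·V_1 - 0.002326·V_2 = 0.008333
  0.002339·V_2 - 0.002326·V_1 - 0.00001333·V_3 = 0
  0.0008467·V_3 - 0.00001333·V_2 = 0
Solving these 3 simultaneous equations (Gaussian elimination) gives:
  V_1 = 14.66 V, V_2 = 14.57 V, V_3 = 0.2295 V
I_R1 = (V_0 - V_1)/R1 = (15 - 14.66)/1800 = 0.0001913 A
P_R1 = I_R1² × R1 = (0.0001913)² × 1800 = 0.00006584 W

Final answer: 6.584e-05 W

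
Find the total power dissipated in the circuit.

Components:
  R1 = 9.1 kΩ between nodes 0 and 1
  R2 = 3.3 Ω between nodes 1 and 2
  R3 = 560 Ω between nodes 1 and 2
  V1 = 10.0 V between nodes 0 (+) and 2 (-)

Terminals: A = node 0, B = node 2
Nodal analysis, taking node 2 as the 0 V reference.
Source V1 fixes V_0 = 10 V.
KCL at each unknown node (sum of currents leaving = 0; resistances in Ω):
  Node 1: (V_1 - 10)/9100 + (V_1 - 0)/3.3 + (V_1 - 0)/560 = 0
Collecting terms: 0.3049 × V_1 = 0.001099  =>  V_1 = 0.003604 V
Power in each resistor, P = (ΔV)²/R:
  P_R1 = (10 - 0.003604)²/9100 = 0.01098 W
  P_R2 = (0.003604 - 0)²/3.3 = 0.000003936 W
  P_R3 = (0.003604 - 0)²/560 = 0.00000002319 W
P_total = P_R1 + P_R2 + P_R3 = 0.01099 W

Final answer: 0.01099 W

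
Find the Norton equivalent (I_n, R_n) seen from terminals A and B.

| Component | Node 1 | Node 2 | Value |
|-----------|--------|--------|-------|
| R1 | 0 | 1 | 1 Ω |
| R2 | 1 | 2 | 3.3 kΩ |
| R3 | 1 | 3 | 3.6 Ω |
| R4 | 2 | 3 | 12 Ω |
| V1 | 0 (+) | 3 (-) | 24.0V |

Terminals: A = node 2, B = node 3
Find the Thévenin equivalent first; then I_n = V_th/R_th and R_n = R_th.
Step 1 — V_th is the open-circuit voltage V_A - V_B (nothing connected across the terminals).
Nodal analysis, taking node 3 as the 0 V reference.
Source V1 fixes V_0 = 24 V.
KCL at each unknown node (sum of currents leaving = 0; resistances in Ω):
  Node 1: (V_1 - 24)/1 + (V_1 - V_2)/3300 + (V_1 - 0)/3.6 = 0
  Node 2: (V_2 - V_1)/3300 + (V_2 - 0)/12 = 0
Collecting terms (coefficients in siemens):
  1.278·V_1 - 0.000303·V_2 = 24
  0.08364·V_2 - 0.000303·V_1 = 0
Determinant D = (1.278)(0.08364) - (-0.000303)(-0.000303) = 0.1069
V_1 = [(24)(0.08364) - (-0.000303)(0)]/D = 18.78 V
V_2 = [(1.278)(0) - (24)(-0.000303)]/D = 0.06804 V
V_th = V_2 - V_3 = 0.06804 - 0 = 0.06804 V
Step 2 — R_th: zero the source — replace V1 by a short circuit (node 3 merges into node 0) — and find the resistance seen between A (node 2) and B (node 0).
Reduce the network between node 2 (A) and node 0 (B) by series/parallel combination:
  Rp1 = R1 ‖ R3 (parallel, both between nodes 0 and 1) = 1/(1/1 + 1/3.6) = 0.7826 Ω
  Rs1 = R2 + Rp1 (series, joined only at node 1) = 3300 + 0.7826 = 3301 Ω
  Rp2 = R4 ‖ Rs1 (parallel, both between nodes 0 and 2) = 1/(1/12 + 1/3301) = 11.96 Ω
R_th = 11.96 Ω
I_n = V_th/R_th = 0.06804/11.96 = 0.00569 A, and R_n = R_th = 11.96 Ω

Final answer: I_n = 0.00569 A, R_n = 11.96 Ω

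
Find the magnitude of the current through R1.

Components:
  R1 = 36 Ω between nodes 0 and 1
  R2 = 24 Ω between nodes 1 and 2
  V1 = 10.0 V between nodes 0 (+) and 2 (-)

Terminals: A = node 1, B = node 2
Nodal analysis, taking node 2 as the 0 V reference.
Source V1 fixes V_0 = 10 V.
KCL at each unknown node (sum of currents leaving = 0; resistances in Ω):
  Node 1: (V_1 - 10)/36 + (V_1 - 0)/24 = 0
Collecting terms: 0.06944 × V_1 = 0.2778  =>  V_1 = 4 V
I_R1 = (V_0 - V_1)/R1 = (10 - 4)/36 = 0.1667 A
|I_R1| = 0.1667 A

Final answer: |I_R1| = 0.1667 A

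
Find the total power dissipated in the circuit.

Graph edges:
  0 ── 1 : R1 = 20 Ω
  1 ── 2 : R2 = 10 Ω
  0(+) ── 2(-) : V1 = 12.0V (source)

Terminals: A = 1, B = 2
Nodal analysis, taking node 2 as the 0 V reference.
Source V1 fixes V_0 = 12 V.
KCL at each unknown node (sum of currents leaving = 0; resistances in Ω):
  Node 1: (V_1 - 12)/20 + (V_1 - 0)/10 = 0
Collecting terms: 0.15 × V_1 = 0.6  =>  V_1 = 4 V
Power in each resistor, P = (ΔV)²/R:
  P_R1 = (12 - 4)²/20 = 3.2 W
  P_R2 = (4 - 0)²/10 = 1.6 W
P_total = P_R1 + P_R2 = 4.8 W

Final answer: 4.8 W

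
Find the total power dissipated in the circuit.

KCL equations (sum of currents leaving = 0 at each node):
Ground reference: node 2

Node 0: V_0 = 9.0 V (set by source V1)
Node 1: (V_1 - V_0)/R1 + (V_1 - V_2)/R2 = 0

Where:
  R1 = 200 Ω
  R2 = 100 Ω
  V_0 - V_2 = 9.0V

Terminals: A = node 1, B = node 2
Nodal analysis, taking node 2 as the 0 V reference.
Source V1 fixes V_0 = 9 V.
KCL at each unknown node (sum of currents leaving = 0; resistances in Ω):
  Node 1: (V_1 - 9)/200 + (V_1 - 0)/100 = 0
Collecting terms: 0.015 × V_1 = 0.045  =>  V_1 = 3 V
Power in each resistor, P = (ΔV)²/R:
  P_R1 = (9 - 3)²/200 = 0.18 W
  P_R2 = (3 - 0)²/100 = 0.09 W
P_total = P_R1 + P_R2 = 0.27 W

Final answer: 0.27 W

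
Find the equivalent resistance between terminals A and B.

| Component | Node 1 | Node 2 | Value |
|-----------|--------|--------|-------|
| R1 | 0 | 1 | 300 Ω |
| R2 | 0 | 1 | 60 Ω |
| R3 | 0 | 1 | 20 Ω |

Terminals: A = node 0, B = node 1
Reduce the network between node 0 (A) and node 1 (B) by series/parallel combination:
  Rp1 = R1 ‖ R2 ‖ R3 (parallel, all between nodes 0 and 1) = 1/(1/300 + 1/60 + 1/20) = 14.29 Ω
R_eq = 14.29 Ω

Final answer: 14.29 Ω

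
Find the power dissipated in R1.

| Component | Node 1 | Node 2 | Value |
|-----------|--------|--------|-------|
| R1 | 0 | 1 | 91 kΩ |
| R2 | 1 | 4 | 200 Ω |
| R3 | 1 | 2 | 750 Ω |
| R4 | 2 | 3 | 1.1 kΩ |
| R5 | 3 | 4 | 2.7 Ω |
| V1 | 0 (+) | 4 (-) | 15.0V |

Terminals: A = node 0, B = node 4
Nodal analysis, taking node 4 as the 0 V reference.
Source V1 fixes V_0 = 15 V.
KCL at each unknown node (sum of currents leaving = 0; resistances in Ω):
  Node 1: (V_1 - 15)/91000 + (V_1 - 0)/200 + (V_1 - V_2)/750 = 0
  Node 2: (V_2 - V_1)/750 + (V_2 - V_3)/1100 = 0
  Node 3: (V_3 - V_2)/1100 + (V_3 - 0)/2.7 = 0
Collecting terms (coefficients in siemens):
  0.006344·V_1 - 0.001333·V_2 = 0.0001648
  0.002242·V_2 - 0.001333·V_1 - 0.0009091·V_3 = 0
  0.3713·V_3 - 0.0009091·V_2 = 0
Solving these 3 simultaneous equations (Gaussian elimination) gives:
  V_1 = 0.0297 V, V_2 = 0.01767 V, V_3 = 0.00004328 V
I_R1 = (V_0 - V_1)/R1 = (15 - 0.0297)/91000 = 0.0001645 A
P_R1 = I_R1² × R1 = (0.0001645)² × 91000 = 0.002463 W

Final answer: 0.002463 W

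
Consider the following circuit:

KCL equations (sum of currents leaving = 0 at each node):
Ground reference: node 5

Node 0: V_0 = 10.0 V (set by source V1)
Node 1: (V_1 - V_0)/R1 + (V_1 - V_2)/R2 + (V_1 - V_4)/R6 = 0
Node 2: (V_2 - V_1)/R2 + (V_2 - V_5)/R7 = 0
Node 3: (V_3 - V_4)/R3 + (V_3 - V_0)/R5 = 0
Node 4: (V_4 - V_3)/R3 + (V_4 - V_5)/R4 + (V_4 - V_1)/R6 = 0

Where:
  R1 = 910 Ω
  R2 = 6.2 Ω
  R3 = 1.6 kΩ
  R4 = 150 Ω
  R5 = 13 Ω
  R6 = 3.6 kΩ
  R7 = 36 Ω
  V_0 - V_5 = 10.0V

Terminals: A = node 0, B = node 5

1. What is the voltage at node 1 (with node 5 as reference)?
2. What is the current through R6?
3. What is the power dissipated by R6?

Nodal analysis, taking node 5 as the 0 V reference.
Source V1 fixes V_0 = 10 V.
KCL at each unknown node (sum of currents leaving = 0; resistances in Ω):
  Node 1: (V_1 - 10)/910 + (V_1 - V_2)/6.2 + (V_1 - V_4)/3600 = 0
  Node 2: (V_2 - V_1)/6.2 + (V_2 - 0)/36 = 0
  Node 3: (V_3 - V_4)/1600 + (V_3 - 10)/13 = 0
  Node 4: (V_4 - V_3)/1600 + (V_4 - 0)/150 + (V_4 - V_1)/3600 = 0
Collecting terms (coefficients in siemens):
  0.1627·V_1 - 0.1613·V_2 - 0.0002778·V_4 = 0.01099
  0.1891·V_2 - 0.1613·V_1 = 0
  0.07755·V_3 - 0.000625·V_4 = 0.7692
  0.007569·V_4 - 0.0002778·V_1 - 0.000625·V_3 = 0
Solving these 4 simultaneous equations (Gaussian elimination) gives:
  V_1 = 0.4475 V, V_2 = 0.3818 V, V_3 = 9.926 V, V_4 = 0.836 V
Part 1:
  Read off the nodal solution: V_1 = 0.4475 V
Part 2:
  I_R6 = (V_1 - V_4)/R6 = (0.4475 - 0.836)/3600 = -0.0001079 A
  Magnitude: I_R6 = 0.0001079 A
Part 3:
  I_R6 = (V_1 - V_4)/R6 = (0.4475 - 0.836)/3600 = -0.0001079 A
  P_R6 = I_R6² × R6 = (-0.0001079)² × 3600 = 0.00004192 W

Final answers:
1. V_1 = 0.4475 V
2. I_R6 = 0.0001079 A
3. P_R6 = 4.192e-05 W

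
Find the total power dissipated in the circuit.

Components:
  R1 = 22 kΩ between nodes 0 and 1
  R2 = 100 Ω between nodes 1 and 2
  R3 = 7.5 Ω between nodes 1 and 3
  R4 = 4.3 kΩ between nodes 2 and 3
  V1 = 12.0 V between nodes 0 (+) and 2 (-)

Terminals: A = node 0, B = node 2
Nodal analysis, taking node 2 as the 0 V reference.
Source V1 fixes V_0 = 12 V.
KCL at each unknown node (sum of currents leaving = 0; resistances in Ω):
  Node 1: (V_1 - 12)/22000 + (V_1 - 0)/100 + (V_1 - V_3)/7.5 = 0
  Node 3: (V_3 - V_1)/7.5 + (V_3 - 0)/4300 = 0
Collecting terms (coefficients in siemens):
  0.1434·V_1 - 0.1333·V_3 = 0.0005455
  0.1336·V_3 - 0.1333·V_1 = 0
Determinant D = (0.1434)(0.1336) - (-0.1333)(-0.1333) = 0.001373
V_1 = [(0.0005455)(0.1336) - (-0.1333)(0)]/D = 0.05307 V
V_3 = [(0.1434)(0) - (0.0005455)(-0.1333)]/D = 0.05298 V
Power in each resistor, P = (ΔV)²/R:
  P_R1 = (12 - 0.05307)²/22000 = 0.006488 W
  P_R2 = (0.05307 - 0)²/100 = 0.00002817 W
  P_R3 = (0.05307 - 0.05298)²/7.5 = 0.000000001139 W
  P_R4 = (0 - 0.05298)²/4300 = 0.0000006528 W
P_total = P_R1 + P_R2 + P_R3 + P_R4 = 0.006517 W

Final answer: 0.006517 W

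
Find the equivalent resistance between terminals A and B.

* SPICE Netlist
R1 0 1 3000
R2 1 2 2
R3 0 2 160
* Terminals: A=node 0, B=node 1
Reduce the network between node 0 (A) and node 1 (B) by series/parallel combination:
  Rs1 = R3 + R2 (series, joined only at node 2) = 160 + 2 = 162 Ω
  Rp1 = R1 ‖ Rs1 (parallel, both between nodes 0 and 1) = 1/(1/3000 + 1/162) = 153.7 Ω
R_eq = 153.7 Ω

Final answer: 153.7 Ω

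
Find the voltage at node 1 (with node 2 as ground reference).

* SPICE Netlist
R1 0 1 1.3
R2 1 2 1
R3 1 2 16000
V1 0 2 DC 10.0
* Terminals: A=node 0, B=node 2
Nodal analysis, taking node 2 as the 0 V reference.
Source V1 fixes V_0 = 10 V.
KCL at each unknown node (sum of currents leaving = 0; resistances in Ω):
  Node 1: (V_1 - 10)/1.3 + (V_1 - 0)/1 + (V_1 - 0)/16000 = 0
Collecting terms: 1.769 × V_1 = 7.692  =>  V_1 = 4.348 V
The requested potential is V_1 = 4.348 V.

Final answer: V_1 = 4.348 V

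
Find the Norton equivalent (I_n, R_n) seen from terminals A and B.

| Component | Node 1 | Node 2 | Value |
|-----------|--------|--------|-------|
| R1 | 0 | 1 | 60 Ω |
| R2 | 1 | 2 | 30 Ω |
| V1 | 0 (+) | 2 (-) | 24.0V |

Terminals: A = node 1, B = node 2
Find the Thévenin equivalent first; then I_n = V_th/R_th and R_n = R_th.
Step 1 — V_th is the open-circuit voltage V_A - V_B (nothing connected across the terminals).
Nodal analysis, taking node 2 as the 0 V reference.
Source V1 fixes V_0 = 24 V.
KCL at each unknown node (sum of currents leaving = 0; resistances in Ω):
  Node 1: (V_1 - 24)/60 + (V_1 - 0)/30 = 0
Collecting terms: 0.05 × V_1 = 0.4  =>  V_1 = 8 V
V_th = V_1 - V_2 = 8 - 0 = 8 V
Step 2 — R_th: zero the source — replace V1 by a short circuit (node 2 merges into node 0) — and find the resistance seen between A (node 1) and B (node 0).
Reduce the network between node 1 (A) and node 0 (B) by series/parallel combination:
  Rp1 = R1 ‖ R2 (parallel, both between nodes 0 and 1) = 1/(1/60 + 1/30) = 20 Ω
R_th = 20 Ω
I_n = V_th/R_th = 8/20 = 0.4 A, and R_n = R_th = 20 Ω

Final answer: I_n = 0.4 A, R_n = 20 Ω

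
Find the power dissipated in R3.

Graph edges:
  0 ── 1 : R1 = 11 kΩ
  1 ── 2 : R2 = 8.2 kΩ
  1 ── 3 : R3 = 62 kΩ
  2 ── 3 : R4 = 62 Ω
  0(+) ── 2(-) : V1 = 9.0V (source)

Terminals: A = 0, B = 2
Nodal analysis, taking node 2 as the 0 V reference.
Source V1 fixes V_0 = 9 V.
KCL at each unknown node (sum of currents leaving = 0; resistances in Ω):
  Node 1: (V_1 - 9)/11000 + (V_1 - 0)/8200 + (V_1 - V_3)/62000 = 0
  Node 3: (V_3 - V_1)/62000 + (V_3 - 0)/62 = 0
Collecting terms (coefficients in siemens):
  0.000229·V_1 - 0.00001613·V_3 = 0.0008182
  0.01615·V_3 - 0.00001613·V_1 = 0
Determinant D = (0.000229)(0.01615) - (-0.00001613)(-0.00001613) = 0.000003697
V_1 = [(0.0008182)(0.01615) - (-0.00001613)(0)]/D = 3.573 V
V_3 = [(0.000229)(0) - (0.0008182)(-0.00001613)]/D = 0.00357 V
I_R3 = (V_1 - V_3)/R3 = (3.573 - 0.00357)/62000 = 0.00005758 A
P_R3 = I_R3² × R3 = (0.00005758)² × 62000 = 0.0002055 W

Final answer: 0.0002055 W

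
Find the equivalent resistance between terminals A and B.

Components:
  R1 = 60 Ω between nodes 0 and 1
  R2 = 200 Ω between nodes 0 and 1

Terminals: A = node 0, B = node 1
Reduce the network between node 0 (A) and node 1 (B) by series/parallel combination:
  Rp1 = R1 ‖ R2 (parallel, both between nodes 0 and 1) = 1/(1/60 + 1/200) = 46.15 Ω
R_eq = 46.15 Ω

Final answer: 46.15 Ω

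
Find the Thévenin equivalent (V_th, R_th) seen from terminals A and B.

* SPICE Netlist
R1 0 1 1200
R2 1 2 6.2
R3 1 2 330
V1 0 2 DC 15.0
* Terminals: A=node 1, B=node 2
Step 1 — V_th is the open-circuit voltage V_A - V_B (nothing connected across the terminals).
Nodal analysis, taking node 2 as the 0 V reference.
Source V1 fixes V_0 = 15 V.
KCL at each unknown node (sum of currents leaving = 0; resistances in Ω):
  Node 1: (V_1 - 15)/1200 + (V_1 - 0)/6.2 + (V_1 - 0)/330 = 0
Collecting terms: 0.1652 × V_1 = 0.0125  =>  V_1 = 0.07569 V
V_th = V_1 - V_2 = 0.07569 - 0 = 0.07569 V
Step 2 — R_th: zero the source — replace V1 by a short circuit (node 2 merges into node 0) — and find the resistance seen between A (node 1) and B (node 0).
Reduce the network between node 1 (A) and node 0 (B) by series/parallel combination:
  Rp1 = R1 ‖ R2 ‖ R3 (parallel, all between nodes 0 and 1) = 1/(1/1200 + 1/6.2 + 1/330) = 6.055 Ω
R_th = 6.055 Ω

Final answer: V_th = 0.07569 V, R_th = 6.055 Ω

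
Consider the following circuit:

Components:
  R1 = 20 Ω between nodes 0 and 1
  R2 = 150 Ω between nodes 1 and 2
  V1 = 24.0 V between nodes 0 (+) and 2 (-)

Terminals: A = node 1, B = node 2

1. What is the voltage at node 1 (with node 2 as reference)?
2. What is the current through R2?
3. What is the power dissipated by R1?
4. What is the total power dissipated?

Nodal analysis, taking node 2 as the 0 V reference.
Source V1 fixes V_0 = 24 V.
KCL at each unknown node (sum of currents leaving = 0; resistances in Ω):
  Node 1: (V_1 - 24)/20 + (V_1 - 0)/150 = 0
Collecting terms: 0.05667 × V_1 = 1.2  =>  V_1 = 21.18 V
Part 1:
  Read off the nodal solution: V_1 = 21.18 V
Part 2:
  I_R2 = (V_1 - V_2)/R2 = (21.18 - 0)/150 = 0.1412 A
  Magnitude: I_R2 = 0.1412 A
Part 3:
  I_R1 = (V_0 - V_1)/R1 = (24 - 21.18)/20 = 0.1412 A
  P_R1 = I_R1² × R1 = (0.1412)² × 20 = 0.3986 W
Part 4:
  Power in each resistor, P = (ΔV)²/R:
    P_R1 = (24 - 21.18)²/20 = 0.3986 W
    P_R2 = (21.18 - 0)²/150 = 2.99 W
  P_total = P_R1 + P_R2 = 3.388 W

Final answers:
1. V_1 = 21.18 V
2. I_R2 = 0.1412 A
3. P_R1 = 0.3986 W
4. P_total = 3.388 W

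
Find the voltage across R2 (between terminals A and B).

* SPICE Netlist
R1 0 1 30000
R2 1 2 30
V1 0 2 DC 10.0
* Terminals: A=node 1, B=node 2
R1 and R2 are in series across V1 (node 0 → node 1 → node 2), and the output A–B is taken across R2, so this is a voltage divider.
Series current: I = V1/(R1 + R2) = 10/(30000 + 30) = 10/30030 = 0.000333 A
V_R2 = I × R2 = V1 × R2/(R1 + R2) = 10 × 30/30030 = 0.00999 V

Final answer: 0.00999 V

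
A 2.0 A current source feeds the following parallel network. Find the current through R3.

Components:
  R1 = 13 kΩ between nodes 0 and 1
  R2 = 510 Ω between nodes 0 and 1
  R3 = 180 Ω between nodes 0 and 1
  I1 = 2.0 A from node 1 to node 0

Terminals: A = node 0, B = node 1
All resistors sit directly between nodes 0 and 1, so they are in parallel and share one voltage V; the full source current 2 A splits among them.
1/R_par = 1/13000 + 1/510 + 1/180 = 0.007593 S  =>  R_par = 131.7 Ω
V = I × R_par = 2 × 131.7 = 263.4 V
I_R3 = V/R3 = 263.4/180 = 1.463 A

Final answer: 1.463 A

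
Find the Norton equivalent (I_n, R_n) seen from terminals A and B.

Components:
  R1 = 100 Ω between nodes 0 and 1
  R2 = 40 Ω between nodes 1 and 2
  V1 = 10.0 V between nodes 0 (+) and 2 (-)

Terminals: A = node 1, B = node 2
Find the Thévenin equivalent first; then I_n = V_th/R_th and R_n = R_th.
Step 1 — V_th is the open-circuit voltage V_A - V_B (nothing connected across the terminals).
Nodal analysis, taking node 2 as the 0 V reference.
Source V1 fixes V_0 = 10 V.
KCL at each unknown node (sum of currents leaving = 0; resistances in Ω):
  Node 1: (V_1 - 10)/100 + (V_1 - 0)/40 = 0
Collecting terms: 0.035 × V_1 = 0.1  =>  V_1 = 2.857 V
V_th = V_1 - V_2 = 2.857 - 0 = 2.857 V
Step 2 — R_th: zero the source — replace V1 by a short circuit (node 2 merges into node 0) — and find the resistance seen between A (node 1) and B (node 0).
Reduce the network between node 1 (A) and node 0 (B) by series/parallel combination:
  Rp1 = R1 ‖ R2 (parallel, both between nodes 0 and 1) = 1/(1/100 + 1/40) = 28.57 Ω
R_th = 28.57 Ω
I_n = V_th/R_th = 2.857/28.57 = 0.1 A, and R_n = R_th = 28.57 Ω

Final answer: I_n = 0.1 A, R_n = 28.57 Ω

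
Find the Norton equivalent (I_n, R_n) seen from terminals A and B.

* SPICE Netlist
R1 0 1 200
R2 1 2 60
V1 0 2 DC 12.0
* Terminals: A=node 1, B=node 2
Find the Thévenin equivalent first; then I_n = V_th/R_th and R_n = R_th.
Step 1 — V_th is the open-circuit voltage V_A - V_B (nothing connected across the terminals).
Nodal analysis, taking node 2 as the 0 V reference.
Source V1 fixes V_0 = 12 V.
KCL at each unknown node (sum of currents leaving = 0; resistances in Ω):
  Node 1: (V_1 - 12)/200 + (V_1 - 0)/60 = 0
Collecting terms: 0.02167 × V_1 = 0.06  =>  V_1 = 2.769 V
V_th = V_1 - V_2 = 2.769 - 0 = 2.769 V
Step 2 — R_th: zero the source — replace V1 by a short circuit (node 2 merges into node 0) — and find the resistance seen between A (node 1) and B (node 0).
Reduce the network between node 1 (A) and node 0 (B) by series/parallel combination:
  Rp1 = R1 ‖ R2 (parallel, both between nodes 0 and 1) = 1/(1/200 + 1/60) = 46.15 Ω
R_th = 46.15 Ω
I_n = V_th/R_th = 2.769/46.15 = 0.06 A, and R_n = R_th = 46.15 Ω

Final answer: I_n = 0.06 A, R_n = 46.15 Ω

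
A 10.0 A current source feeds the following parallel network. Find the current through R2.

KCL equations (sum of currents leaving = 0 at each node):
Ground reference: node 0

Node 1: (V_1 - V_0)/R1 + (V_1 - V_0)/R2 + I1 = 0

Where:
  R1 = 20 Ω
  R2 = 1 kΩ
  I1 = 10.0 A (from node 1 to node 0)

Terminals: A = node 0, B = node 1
All resistors sit directly between nodes 0 and 1, so they are in parallel and share one voltage V; the full source current 10 A splits among them.
1/R_par = 1/20 + 1/1000 = 0.051 S  =>  R_par = 19.61 Ω
V = I × R_par = 10 × 19.61 = 196.1 V
I_R2 = V/R2 = 196.1/1000 = 0.1961 A

Final answer: 0.1961 A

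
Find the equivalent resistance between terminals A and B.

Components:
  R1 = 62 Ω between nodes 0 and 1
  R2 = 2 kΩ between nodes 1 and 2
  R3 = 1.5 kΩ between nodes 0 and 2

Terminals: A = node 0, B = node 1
Reduce the network between node 0 (A) and node 1 (B) by series/parallel combination:
  Rs1 = R3 + R2 (series, joined only at node 2) = 1500 + 2000 = 3500 Ω
  Rp1 = R1 ‖ Rs1 (parallel, both between nodes 0 and 1) = 1/(1/62 + 1/3500) = 60.92 Ω
R_eq = 60.92 Ω

Final answer: 60.92 Ω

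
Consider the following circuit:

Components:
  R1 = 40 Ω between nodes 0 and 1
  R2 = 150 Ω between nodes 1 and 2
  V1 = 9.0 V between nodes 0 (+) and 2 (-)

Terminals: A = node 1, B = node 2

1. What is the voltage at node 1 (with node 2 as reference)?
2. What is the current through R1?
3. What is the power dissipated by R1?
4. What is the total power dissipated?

Nodal analysis, taking node 2 as the 0 V reference.
Source V1 fixes V_0 = 9 V.
KCL at each unknown node (sum of currents leaving = 0; resistances in Ω):
  Node 1: (V_1 - 9)/40 + (V_1 - 0)/150 = 0
Collecting terms: 0.03167 × V_1 = 0.225  =>  V_1 = 7.105 V
Part 1:
  Read off the nodal solution: V_1 = 7.105 V
Part 2:
  I_R1 = (V_0 - V_1)/R1 = (9 - 7.105)/40 = 0.04737 A
  Magnitude: I_R1 = 0.04737 A
Part 3:
  I_R1 = (V_0 - V_1)/R1 = (9 - 7.105)/40 = 0.04737 A
  P_R1 = I_R1² × R1 = (0.04737)² × 40 = 0.08975 W
Part 4:
  Power in each resistor, P = (ΔV)²/R:
    P_R1 = (9 - 7.105)²/40 = 0.08975 W
    P_R2 = (7.105 - 0)²/150 = 0.3366 W
  P_total = P_R1 + P_R2 = 0.4263 W

Final answers:
1. V_1 = 7.105 V
2. I_R1 = 0.04737 A
3. P_R1 = 0.08975 W
4. P_total = 0.4263 W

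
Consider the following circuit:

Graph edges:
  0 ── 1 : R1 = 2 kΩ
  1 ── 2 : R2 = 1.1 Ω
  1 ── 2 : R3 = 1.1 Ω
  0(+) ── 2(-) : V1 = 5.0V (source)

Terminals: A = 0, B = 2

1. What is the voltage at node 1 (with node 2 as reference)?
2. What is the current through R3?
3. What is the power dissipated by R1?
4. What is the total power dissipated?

Nodal analysis, taking node 2 as the 0 V reference.
Source V1 fixes V_0 = 5 V.
KCL at each unknown node (sum of currents leaving = 0; resistances in Ω):
  Node 1: (V_1 - 5)/2000 + (V_1 - 0)/1.1 + (V_1 - 0)/1.1 = 0
Collecting terms: 1.819 × V_1 = 0.0025  =>  V_1 = 0.001375 V
Part 1:
  Read off the nodal solution: V_1 = 0.001375 V
Part 2:
  I_R3 = (V_1 - V_2)/R3 = (0.001375 - 0)/1.1 = 0.00125 A
  Magnitude: I_R3 = 0.00125 A
Part 3:
  I_R1 = (V_0 - V_1)/R1 = (5 - 0.001375)/2000 = 0.002499 A
  P_R1 = I_R1² × R1 = (0.002499)² × 2000 = 0.01249 W
Part 4:
  Power in each resistor, P = (ΔV)²/R:
    P_R1 = (5 - 0.001375)²/2000 = 0.01249 W
    P_R2 = (0.001375 - 0)²/1.1 = 0.000001718 W
    P_R3 = (0.001375 - 0)²/1.1 = 0.000001718 W
  P_total = P_R1 + P_R2 + P_R3 = 0.0125 W

Final answers:
1. V_1 = 0.001375 V
2. I_R3 = 0.00125 A
3. P_R1 = 0.01249 W
4. P_total = 0.0125 W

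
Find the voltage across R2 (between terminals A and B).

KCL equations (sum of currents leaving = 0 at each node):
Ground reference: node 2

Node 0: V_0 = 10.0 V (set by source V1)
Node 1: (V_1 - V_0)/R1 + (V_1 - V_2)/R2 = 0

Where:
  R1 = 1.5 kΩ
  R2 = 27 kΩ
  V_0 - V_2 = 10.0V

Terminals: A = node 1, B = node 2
R1 and R2 are in series across V1 (node 0 → node 1 → node 2), and the output A–B is taken across R2, so this is a voltage divider.
Series current: I = V1/(R1 + R2) = 10/(1500 + 27000) = 10/28500 = 0.0003509 A
V_R2 = I × R2 = V1 × R2/(R1 + R2) = 10 × 27000/28500 = 9.474 V

Final answer: 9.474 V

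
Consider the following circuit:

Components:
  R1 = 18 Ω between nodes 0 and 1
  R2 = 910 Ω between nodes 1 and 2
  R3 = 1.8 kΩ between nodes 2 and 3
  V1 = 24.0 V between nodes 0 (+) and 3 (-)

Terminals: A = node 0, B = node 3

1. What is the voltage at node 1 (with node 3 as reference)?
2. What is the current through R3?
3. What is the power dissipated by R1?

Nodal analysis, taking node 3 as the 0 V reference.
Source V1 fixes V_0 = 24 V.
KCL at each unknown node (sum of currents leaving = 0; resistances in Ω):
  Node 1: (V_1 - 24)/18 + (V_1 - V_2)/910 = 0
  Node 2: (V_2 - V_1)/910 + (V_2 - 0)/1800 = 0
Collecting terms (coefficients in siemens):
  0.05665·V_1 - 0.001099·V_2 = 1.333
  0.001654·V_2 - 0.001099·V_1 = 0
Determinant D = (0.05665)(0.001654) - (-0.001099)(-0.001099) = 0.00009252
V_1 = [(1.333)(0.001654) - (-0.001099)(0)]/D = 23.84 V
V_2 = [(0.05665)(0) - (1.333)(-0.001099)]/D = 15.84 V
Part 1:
  Read off the nodal solution: V_1 = 23.84 V
Part 2:
  I_R3 = (V_2 - V_3)/R3 = (15.84 - 0)/1800 = 0.008798 A
  Magnitude: I_R3 = 0.008798 A
Part 3:
  I_R1 = (V_0 - V_1)/R1 = (24 - 23.84)/18 = 0.008798 A
  P_R1 = I_R1² × R1 = (0.008798)² × 18 = 0.001393 W

Final answers:
1. V_1 = 23.84 V
2. I_R3 = 0.008798 A
3. P_R1 = 0.001393 W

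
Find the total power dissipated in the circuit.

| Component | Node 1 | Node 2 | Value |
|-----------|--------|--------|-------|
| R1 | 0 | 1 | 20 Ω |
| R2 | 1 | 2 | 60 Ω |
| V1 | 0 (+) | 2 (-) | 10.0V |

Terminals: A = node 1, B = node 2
Nodal analysis, taking node 2 as the 0 V reference.
Source V1 fixes V_0 = 10 V.
KCL at each unknown node (sum of currents leaving = 0; resistances in Ω):
  Node 1: (V_1 - 10)/20 + (V_1 - 0)/60 = 0
Collecting terms: 0.06667 × V_1 = 0.5  =>  V_1 = 7.5 V
Power in each resistor, P = (ΔV)²/R:
  P_R1 = (10 - 7.5)²/20 = 0.3125 W
  P_R2 = (7.5 - 0)²/60 = 0.9375 W
P_total = P_R1 + P_R2 = 1.25 W

Final answer: 1.25 W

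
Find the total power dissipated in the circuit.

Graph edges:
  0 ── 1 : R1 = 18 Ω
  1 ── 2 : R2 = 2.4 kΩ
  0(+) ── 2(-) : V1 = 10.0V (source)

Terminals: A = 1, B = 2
Nodal analysis, taking node 2 as the 0 V reference.
Source V1 fixes V_0 = 10 V.
KCL at each unknown node (sum of currents leaving = 0; resistances in Ω):
  Node 1: (V_1 - 10)/18 + (V_1 - 0)/2400 = 0
Collecting terms: 0.05597 × V_1 = 0.5556  =>  V_1 = 9.926 V
Power in each resistor, P = (ΔV)²/R:
  P_R1 = (10 - 9.926)²/18 = 0.0003079 W
  P_R2 = (9.926 - 0)²/2400 = 0.04105 W
P_total = P_R1 + P_R2 = 0.04136 W

Final answer: 0.04136 W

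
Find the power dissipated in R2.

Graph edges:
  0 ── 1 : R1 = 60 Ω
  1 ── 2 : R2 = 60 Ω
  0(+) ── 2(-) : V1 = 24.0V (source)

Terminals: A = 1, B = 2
Nodal analysis, taking node 2 as the 0 V reference.
Source V1 fixes V_0 = 24 V.
KCL at each unknown node (sum of currents leaving = 0; resistances in Ω):
  Node 1: (V_1 - 24)/60 + (V_1 - 0)/60 = 0
Collecting terms: 0.03333 × V_1 = 0.4  =>  V_1 = 12 V
I_R2 = (V_1 - V_2)/R2 = (12 - 0)/60 = 0.2 A
P_R2 = I_R2² × R2 = (0.2)² × 60 = 2.4 W

Final answer: 2.4 W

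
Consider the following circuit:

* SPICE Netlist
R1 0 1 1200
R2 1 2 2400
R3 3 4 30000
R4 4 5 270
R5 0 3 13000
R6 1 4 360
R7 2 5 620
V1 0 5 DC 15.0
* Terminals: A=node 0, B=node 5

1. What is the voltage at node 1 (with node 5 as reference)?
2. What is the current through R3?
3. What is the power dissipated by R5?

Nodal analysis, taking node 5 as the 0 V reference.
Source V1 fixes V_0 = 15 V.
KCL at each unknown node (sum of currents leaving = 0; resistances in Ω):
  Node 1: (V_1 - 15)/1200 + (V_1 - V_2)/2400 + (V_1 - V_4)/360 = 0
  Node 2: (V_2 - V_1)/2400 + (V_2 - 0)/620 = 0
  Node 3: (V_3 - V_4)/30000 + (V_3 - 15)/13000 = 0
  Node 4: (V_4 - V_3)/30000 + (V_4 - 0)/270 + (V_4 - V_1)/360 = 0
Collecting terms (coefficients in siemens):
  0.004028·V_1 - 0.0004167·V_2 - 0.002778·V_4 = 0.0125
  0.00203·V_2 - 0.0004167·V_1 = 0
  0.0001103·V_3 - 0.00003333·V_4 = 0.001154
  0.006515·V_4 - 0.002778·V_1 - 0.00003333·V_3 = 0
Solving these 4 simultaneous equations (Gaussian elimination) gives:
  V_1 = 4.59 V, V_2 = 0.9422 V, V_3 = 11.07 V, V_4 = 2.014 V
Part 1:
  Read off the nodal solution: V_1 = 4.59 V
Part 2:
  I_R3 = (V_3 - V_4)/R3 = (11.07 - 2.014)/30000 = 0.000302 A
  Magnitude: I_R3 = 0.000302 A
Part 3:
  I_R5 = (V_0 - V_3)/R5 = (15 - 11.07)/13000 = 0.000302 A
  P_R5 = I_R5² × R5 = (0.000302)² × 13000 = 0.001186 W

Final answers:
1. V_1 = 4.59 V
2. I_R3 = 0.000302 A
3. P_R5 = 0.001186 W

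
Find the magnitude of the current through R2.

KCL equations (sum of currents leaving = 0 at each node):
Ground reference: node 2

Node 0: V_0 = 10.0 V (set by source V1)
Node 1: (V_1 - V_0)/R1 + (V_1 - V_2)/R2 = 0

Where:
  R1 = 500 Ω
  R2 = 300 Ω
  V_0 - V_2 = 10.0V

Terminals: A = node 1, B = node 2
Nodal analysis, taking node 2 as the 0 V reference.
Source V1 fixes V_0 = 10 V.
KCL at each unknown node (sum of currents leaving = 0; resistances in Ω):
  Node 1: (V_1 - 10)/500 + (V_1 - 0)/300 = 0
Collecting terms: 0.005333 × V_1 = 0.02  =>  V_1 = 3.75 V
I_R2 = (V_1 - V_2)/R2 = (3.75 - 0)/300 = 0.0125 A
|I_R2| = 0.0125 A

Final answer: |I_R2| = 0.0125 A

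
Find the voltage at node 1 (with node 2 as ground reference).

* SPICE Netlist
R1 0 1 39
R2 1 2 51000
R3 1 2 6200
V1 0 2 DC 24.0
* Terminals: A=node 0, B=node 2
Nodal analysis, taking node 2 as the 0 V reference.
Source V1 fixes V_0 = 24 V.
KCL at each unknown node (sum of currents leaving = 0; resistances in Ω):
  Node 1: (V_1 - 24)/39 + (V_1 - 0)/51000 + (V_1 - 0)/6200 = 0
Collecting terms: 0.02582 × V_1 = 0.6154  =>  V_1 = 23.83 V
The requested potential is V_1 = 23.83 V.

Final answer: V_1 = 23.83 V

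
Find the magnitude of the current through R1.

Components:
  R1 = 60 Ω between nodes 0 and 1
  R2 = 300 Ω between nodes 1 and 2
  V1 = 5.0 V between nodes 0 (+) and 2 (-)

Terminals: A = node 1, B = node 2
Nodal analysis, taking node 2 as the 0 V reference.
Source V1 fixes V_0 = 5 V.
KCL at each unknown node (sum of currents leaving = 0; resistances in Ω):
  Node 1: (V_1 - 5)/60 + (V_1 - 0)/300 = 0
Collecting terms: 0.02 × V_1 = 0.08333  =>  V_1 = 4.167 V
I_R1 = (V_0 - V_1)/R1 = (5 - 4.167)/60 = 0.01389 A
|I_R1| = 0.01389 A

Final answer: |I_R1| = 0.01389 A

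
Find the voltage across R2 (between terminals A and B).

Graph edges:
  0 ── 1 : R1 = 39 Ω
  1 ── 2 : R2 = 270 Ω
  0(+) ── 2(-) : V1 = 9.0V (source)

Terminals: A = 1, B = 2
R1 and R2 are in series across V1 (node 0 → node 1 → node 2), and the output A–B is taken across R2, so this is a voltage divider.
Series current: I = V1/(R1 + R2) = 9/(39 + 270) = 9/309 = 0.02913 A
V_R2 = I × R2 = V1 × R2/(R1 + R2) = 9 × 270/309 = 7.864 V

Final answer: 7.864 V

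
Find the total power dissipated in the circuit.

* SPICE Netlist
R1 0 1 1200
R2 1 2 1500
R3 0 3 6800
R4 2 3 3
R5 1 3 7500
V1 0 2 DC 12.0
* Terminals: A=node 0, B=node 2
Nodal analysis, taking node 2 as the 0 V reference.
Source V1 fixes V_0 = 12 V.
KCL at each unknown node (sum of currents leaving = 0; resistances in Ω):
  Node 1: (V_1 - 12)/1200 + (V_1 - 0)/1500 + (V_1 - V_3)/7500 = 0
  Node 3: (V_3 - 12)/6800 + (V_3 - 0)/3 + (V_3 - V_1)/7500 = 0
Collecting terms (coefficients in siemens):
  0.001633·V_1 - 0.0001333·V_3 = 0.01
  0.3336·V_3 - 0.0001333·V_1 = 0.001765
Determinant D = (0.001633)(0.3336) - (-0.0001333)(-0.0001333) = 0.0005449
V_1 = [(0.01)(0.3336) - (-0.0001333)(0.001765)]/D = 6.123 V
V_3 = [(0.001633)(0.001765) - (0.01)(-0.0001333)]/D = 0.007737 V
Power in each resistor, P = (ΔV)²/R:
  P_R1 = (12 - 6.123)²/1200 = 0.02878 W
  P_R2 = (6.123 - 0)²/1500 = 0.02499 W
  P_R3 = (12 - 0.007737)²/6800 = 0.02115 W
  P_R4 = (0 - 0.007737)²/3 = 0.00001995 W
  P_R5 = (6.123 - 0.007737)²/7500 = 0.004986 W
P_total = P_R1 + P_R2 + P_R3 + P_R4 + P_R5 = 0.07993 W

Final answer: 0.07993 W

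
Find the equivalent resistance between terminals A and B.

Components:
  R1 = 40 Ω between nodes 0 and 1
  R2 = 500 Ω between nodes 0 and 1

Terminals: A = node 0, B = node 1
Reduce the network between node 0 (A) and node 1 (B) by series/parallel combination:
  Rp1 = R1 ‖ R2 (parallel, both between nodes 0 and 1) = 1/(1/40 + 1/500) = 37.04 Ω
R_eq = 37.04 Ω

Final answer: 37.04 Ω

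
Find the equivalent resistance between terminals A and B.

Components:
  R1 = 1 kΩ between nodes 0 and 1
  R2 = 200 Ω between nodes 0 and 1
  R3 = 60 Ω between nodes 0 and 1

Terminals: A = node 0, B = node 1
Reduce the network between node 0 (A) and node 1 (B) by series/parallel combination:
  Rp1 = R1 ‖ R2 ‖ R3 (parallel, all between nodes 0 and 1) = 1/(1/1000 + 1/200 + 1/60) = 44.12 Ω
R_eq = 44.12 Ω

Final answer: 44.12 Ω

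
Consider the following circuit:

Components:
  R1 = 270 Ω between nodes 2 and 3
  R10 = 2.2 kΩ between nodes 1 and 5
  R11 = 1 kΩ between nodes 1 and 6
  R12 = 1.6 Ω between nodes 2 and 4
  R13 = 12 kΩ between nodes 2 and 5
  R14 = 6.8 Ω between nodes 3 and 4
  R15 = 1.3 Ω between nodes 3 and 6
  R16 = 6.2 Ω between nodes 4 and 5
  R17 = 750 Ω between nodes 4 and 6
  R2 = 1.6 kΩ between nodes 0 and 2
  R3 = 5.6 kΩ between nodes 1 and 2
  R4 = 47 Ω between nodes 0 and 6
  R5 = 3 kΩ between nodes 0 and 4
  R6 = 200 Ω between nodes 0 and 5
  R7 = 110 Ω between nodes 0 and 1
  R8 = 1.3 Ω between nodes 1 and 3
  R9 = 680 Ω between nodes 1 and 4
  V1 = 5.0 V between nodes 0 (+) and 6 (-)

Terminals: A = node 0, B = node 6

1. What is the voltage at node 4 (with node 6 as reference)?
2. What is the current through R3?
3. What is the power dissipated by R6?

Nodal analysis, taking node 6 as the 0 V reference.
Source V1 fixes V_0 = 5 V.
KCL at each unknown node (sum of currents leaving = 0; resistances in Ω):
  Node 1: (V_1 - V_2)/5600 + (V_1 - 5)/110 + (V_1 - V_3)/1.3 + (V_1 - V_4)/680 + (V_1 - V_5)/2200 + (V_1 - 0)/1000 = 0
  Node 2: (V_2 - V_3)/270 + (V_2 - 5)/1600 + (V_2 - V_1)/5600 + (V_2 - V_4)/1.6 + (V_2 - V_5)/12000 = 0
  Node 3: (V_3 - V_2)/270 + (V_3 - V_1)/1.3 + (V_3 - V_4)/6.8 + (V_3 - 0)/1.3 = 0
  Node 4: (V_4 - 5)/3000 + (V_4 - V_1)/680 + (V_4 - V_2)/1.6 + (V_4 - V_3)/6.8 + (V_4 - V_5)/6.2 + (V_4 - 0)/750 = 0
  Node 5: (V_5 - 5)/200 + (V_5 - V_1)/2200 + (V_5 - V_2)/12000 + (V_5 - V_4)/6.2 = 0
Collecting terms (coefficients in siemens):
  0.7814·V_1 - 0.0001786·V_2 - 0.7692·V_3 - 0.001471·V_4 - 0.0004545·V_5 = 0.04545
  0.6296·V_2 - 0.0001786·V_1 - 0.003704·V_3 - 0.625·V_4 - 0.00008333·V_5 = 0.003125
  1.689·V_3 - 0.7692·V_1 - 0.003704·V_2 - 0.1471·V_4 = 0
  0.9365·V_4 - 0.001471·V_1 - 0.625·V_2 - 0.1471·V_3 - 0.1613·V_5 = 0.001667
  0.1668·V_5 - 0.0004545·V_1 - 0.00008333·V_2 - 0.1613·V_4 = 0.025
Solving these 5 simultaneous equations (Gaussian elimination) gives:
  V_1 = 0.1499 V, V_2 = 0.2737 V, V_3 = 0.09237 V, V_4 = 0.27 V
  V_5 = 0.4115 V
Part 1:
  Read off the nodal solution: V_4 = 0.27 V
Part 2:
  I_R3 = (V_1 - V_2)/R3 = (0.1499 - 0.2737)/5600 = -0.0000221 A
  Magnitude: I_R3 = 0.0000221 A
Part 3:
  I_R6 = (V_0 - V_5)/R6 = (5 - 0.4115)/200 = 0.02294 A
  P_R6 = I_R6² × R6 = (0.02294)² × 200 = 0.1053 W

Final answers:
1. V_4 = 0.27 V
2. I_R3 = 2.21e-05 A
3. P_R6 = 0.1053 W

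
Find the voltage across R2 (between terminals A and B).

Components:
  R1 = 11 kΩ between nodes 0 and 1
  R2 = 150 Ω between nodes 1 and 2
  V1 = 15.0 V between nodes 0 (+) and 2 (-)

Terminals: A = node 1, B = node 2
R1 and R2 are in series across V1 (node 0 → node 1 → node 2), and the output A–B is taken across R2, so this is a voltage divider.
Series current: I = V1/(R1 + R2) = 15/(11000 + 150) = 15/11150 = 0.001345 A
V_R2 = I × R2 = V1 × R2/(R1 + R2) = 15 × 150/11150 = 0.2018 V

Final answer: 0.2018 V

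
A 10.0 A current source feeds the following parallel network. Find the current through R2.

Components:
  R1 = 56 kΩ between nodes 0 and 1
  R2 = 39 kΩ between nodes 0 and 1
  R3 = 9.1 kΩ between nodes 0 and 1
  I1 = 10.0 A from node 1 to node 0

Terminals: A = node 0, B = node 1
All resistors sit directly between nodes 0 and 1, so they are in parallel and share one voltage V; the full source current 10 A splits among them.
1/R_par = 1/56000 + 1/39000 + 1/9100 = 0.0001534 S  =>  R_par = 6519 Ω
V = I × R_par = 10 × 6519 = 65190 V
I_R2 = V/R2 = 65190/39000 = 1.672 A

Final answer: 1.672 A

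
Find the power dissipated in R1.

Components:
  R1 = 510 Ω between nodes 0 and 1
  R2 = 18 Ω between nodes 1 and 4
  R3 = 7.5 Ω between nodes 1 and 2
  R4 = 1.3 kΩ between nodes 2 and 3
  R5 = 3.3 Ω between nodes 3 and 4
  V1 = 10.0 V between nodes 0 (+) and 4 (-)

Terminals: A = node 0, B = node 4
Nodal analysis, taking node 4 as the 0 V reference.
Source V1 fixes V_0 = 10 V.
KCL at each unknown node (sum of currents leaving = 0; resistances in Ω):
  Node 1: (V_1 - 10)/510 + (V_1 - 0)/18 + (V_1 - V_2)/7.5 = 0
  Node 2: (V_2 - V_1)/7.5 + (V_2 - V_3)/1300 = 0
  Node 3: (V_3 - V_2)/1300 + (V_3 - 0)/3.3 = 0
Collecting terms (coefficients in siemens):
  0.1908·V_1 - 0.1333·V_2 = 0.01961
  0.1341·V_2 - 0.1333·V_1 - 0.0007692·V_3 = 0
  0.3038·V_3 - 0.0007692·V_2 = 0
Solving these 3 simultaneous equations (Gaussian elimination) gives:
  V_1 = 0.3364 V, V_2 = 0.3345 V, V_3 = 0.000847 V
I_R1 = (V_0 - V_1)/R1 = (10 - 0.3364)/510 = 0.01895 A
P_R1 = I_R1² × R1 = (0.01895)² × 510 = 0.1831 W

Final answer: 0.1831 W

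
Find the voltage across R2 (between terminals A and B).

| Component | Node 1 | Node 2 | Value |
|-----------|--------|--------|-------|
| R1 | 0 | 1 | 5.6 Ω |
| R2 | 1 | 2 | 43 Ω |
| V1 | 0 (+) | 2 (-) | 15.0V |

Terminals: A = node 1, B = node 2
R1 and R2 are in series across V1 (node 0 → node 1 → node 2), and the output A–B is taken across R2, so this is a voltage divider.
Series current: I = V1/(R1 + R2) = 15/(5.6 + 43) = 15/48.6 = 0.3086 A
V_R2 = I × R2 = V1 × R2/(R1 + R2) = 15 × 43/48.6 = 13.27 V

Final answer: 13.27 V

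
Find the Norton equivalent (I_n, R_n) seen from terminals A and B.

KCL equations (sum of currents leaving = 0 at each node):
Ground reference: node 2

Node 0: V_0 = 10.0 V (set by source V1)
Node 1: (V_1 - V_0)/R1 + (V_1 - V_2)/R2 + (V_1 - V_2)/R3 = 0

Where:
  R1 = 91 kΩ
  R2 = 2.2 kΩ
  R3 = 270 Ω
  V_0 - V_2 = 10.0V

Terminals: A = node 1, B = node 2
Find the Thévenin equivalent first; then I_n = V_th/R_th and R_n = R_th.
Step 1 — V_th is the open-circuit voltage V_A - V_B (nothing connected across the terminals).
Nodal analysis, taking node 2 as the 0 V reference.
Source V1 fixes V_0 = 10 V.
KCL at each unknown node (sum of currents leaving = 0; resistances in Ω):
  Node 1: (V_1 - 10)/91000 + (V_1 - 0)/2200 + (V_1 - 0)/270 = 0
Collecting terms: 0.004169 × V_1 = 0.0001099  =>  V_1 = 0.02636 V
V_th = V_1 - V_2 = 0.02636 - 0 = 0.02636 V
Step 2 — R_th: zero the source — replace V1 by a short circuit (node 2 merges into node 0) — and find the resistance seen between A (node 1) and B (node 0).
Reduce the network between node 1 (A) and node 0 (B) by series/parallel combination:
  Rp1 = R1 ‖ R2 ‖ R3 (parallel, all between nodes 0 and 1) = 1/(1/91000 + 1/2200 + 1/270) = 239.9 Ω
R_th = 239.9 Ω
I_n = V_th/R_th = 0.02636/239.9 = 0.0001099 A, and R_n = R_th = 239.9 Ω

Final answer: I_n = 0.0001099 A, R_n = 239.9 Ω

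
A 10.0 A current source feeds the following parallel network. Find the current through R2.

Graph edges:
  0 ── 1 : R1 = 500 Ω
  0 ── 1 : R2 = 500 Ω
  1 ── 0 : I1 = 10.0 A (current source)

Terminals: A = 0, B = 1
All resistors sit directly between nodes 0 and 1, so they are in parallel and share one voltage V; the full source current 10 A splits among them.
1/R_par = 1/500 + 1/500 = 0.004 S  =>  R_par = 250 Ω
V = I × R_par = 10 × 250 = 2500 V
I_R2 = V/R2 = 2500/500 = 5 A

Final answer: 5 A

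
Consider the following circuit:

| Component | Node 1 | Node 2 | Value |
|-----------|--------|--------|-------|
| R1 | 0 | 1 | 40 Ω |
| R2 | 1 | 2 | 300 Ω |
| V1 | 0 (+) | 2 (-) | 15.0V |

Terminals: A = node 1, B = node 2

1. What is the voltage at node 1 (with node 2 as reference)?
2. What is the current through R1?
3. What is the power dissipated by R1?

Nodal analysis, taking node 2 as the 0 V reference.
Source V1 fixes V_0 = 15 V.
KCL at each unknown node (sum of currents leaving = 0; resistances in Ω):
  Node 1: (V_1 - 15)/40 + (V_1 - 0)/300 = 0
Collecting terms: 0.02833 × V_1 = 0.375  =>  V_1 = 13.24 V
Part 1:
  Read off the nodal solution: V_1 = 13.24 V
Part 2:
  I_R1 = (V_0 - V_1)/R1 = (15 - 13.24)/40 = 0.04412 A
  Magnitude: I_R1 = 0.04412 A
Part 3:
  I_R1 = (V_0 - V_1)/R1 = (15 - 13.24)/40 = 0.04412 A
  P_R1 = I_R1² × R1 = (0.04412)² × 40 = 0.07785 W

Final answers:
1. V_1 = 13.24 V
2. I_R1 = 0.04412 A
3. P_R1 = 0.07785 W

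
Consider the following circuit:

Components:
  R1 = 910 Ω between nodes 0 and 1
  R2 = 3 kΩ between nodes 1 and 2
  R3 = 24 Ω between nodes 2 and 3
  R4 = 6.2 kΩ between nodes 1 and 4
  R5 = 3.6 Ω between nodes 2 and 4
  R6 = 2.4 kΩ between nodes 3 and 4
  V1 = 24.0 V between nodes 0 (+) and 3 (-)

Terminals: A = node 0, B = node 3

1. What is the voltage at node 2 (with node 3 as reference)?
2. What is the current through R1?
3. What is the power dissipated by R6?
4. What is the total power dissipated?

Nodal analysis, taking node 3 as the 0 V reference.
Source V1 fixes V_0 = 24 V.
KCL at each unknown node (sum of currents leaving = 0; resistances in Ω):
  Node 1: (V_1 - 24)/910 + (V_1 - V_2)/3000 + (V_1 - V_4)/6200 = 0
  Node 2: (V_2 - V_1)/3000 + (V_2 - 0)/24 + (V_2 - V_4)/3.6 = 0
  Node 4: (V_4 - V_1)/6200 + (V_4 - V_2)/3.6 + (V_4 - 0)/2400 = 0
Collecting terms (coefficients in siemens):
  0.001594·V_1 - 0.0003333·V_2 - 0.0001613·V_4 = 0.02637
  0.3198·V_2 - 0.0003333·V_1 - 0.2778·V_4 = 0
  0.2784·V_4 - 0.0001613·V_1 - 0.2778·V_2 = 0
Solving these 3 simultaneous equations (Gaussian elimination) gives:
  V_1 = 16.61 V, V_2 = 0.1928 V, V_4 = 0.2021 V
Part 1:
  Read off the nodal solution: V_2 = 0.1928 V
Part 2:
  I_R1 = (V_0 - V_1)/R1 = (24 - 16.61)/910 = 0.008119 A
  Magnitude: I_R1 = 0.008119 A
Part 3:
  I_R6 = (V_3 - V_4)/R6 = (0 - 0.2021)/2400 = -0.0000842 A
  P_R6 = I_R6² × R6 = (-0.0000842)² × 2400 = 0.00001701 W
Part 4:
  Power in each resistor, P = (ΔV)²/R:
    P_R1 = (24 - 16.61)²/910 = 0.05999 W
    P_R2 = (16.61 - 0.1928)²/3000 = 0.08986 W
    P_R3 = (0.1928 - 0)²/24 = 0.00155 W
    P_R4 = (16.61 - 0.2021)²/6200 = 0.04343 W
    P_R5 = (0.1928 - 0.2021)²/3.6 = 0.00002364 W
    P_R6 = (0 - 0.2021)²/2400 = 0.00001701 W
  P_total = P_R1 + P_R2 + P_R3 + P_R4 + P_R5 + P_R6 = 0.1949 W

Final answers:
1. V_2 = 0.1928 V
2. I_R1 = 0.008119 A
3. P_R6 = 1.701e-05 W
4. P_total = 0.1949 W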